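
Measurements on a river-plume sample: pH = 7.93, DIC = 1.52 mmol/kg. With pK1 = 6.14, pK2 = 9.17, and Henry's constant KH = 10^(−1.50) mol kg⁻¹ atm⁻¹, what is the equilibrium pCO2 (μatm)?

pCO2 = 726 μatm

α₀ = 1 / (1 + K1/[H⁺] + K1K2/[H⁺]²) = 1 / (1 + 10^+1.79 + 10^+0.55)
   = 1 / (1 + 61.660 + 3.5481) = 1/66.208 = 0.01510
[CO2*] = α₀ × DIC = 0.01510 × 1.52 = 0.02296 mmol/kg
pCO2 = [CO2*]/KH = 2.296×10^-5 / 3.162×10^-2 = 726 μatm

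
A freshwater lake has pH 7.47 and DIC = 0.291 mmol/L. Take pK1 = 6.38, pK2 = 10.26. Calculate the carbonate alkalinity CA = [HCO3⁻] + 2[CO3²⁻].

CA = [HCO3⁻] + 2[CO3²⁻] = (α₁ + 2α₂)·DIC
At pH 7.47: [H⁺]/K1 = 10^-1.09 = 0.081283, K2/[H⁺] = 10^-2.79 = 0.0016218
α₁ = 1/(1 + 0.081283 + 0.0016218) = 1/1.0829 = 0.9234; α₂ = α₁·K2/[H⁺] = 0.001498
α₁ + 2α₂ = 0.9264
CA = 0.9264 × 0.291 = 0.270 mmol/L

CA = 0.270 mmol/L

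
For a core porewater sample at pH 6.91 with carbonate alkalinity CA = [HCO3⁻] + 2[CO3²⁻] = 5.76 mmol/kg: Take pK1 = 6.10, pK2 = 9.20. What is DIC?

DIC = 6.61 mmol/kg

CA = [HCO3⁻] + 2[CO3²⁻] = (α₁ + 2α₂)·DIC
At pH 6.91: [H⁺]/K1 = 10^-0.81 = 0.15488, K2/[H⁺] = 10^-2.29 = 0.0051286
α₁ = 1/(1 + 0.15488 + 0.0051286) = 1/1.1600 = 0.8621; α₂ = α₁·K2/[H⁺] = 0.004421
α₁ + 2α₂ = 0.8709
DIC = CA / (α₁ + 2α₂) = 5.76 / 0.8709 = 6.61 mmol/kg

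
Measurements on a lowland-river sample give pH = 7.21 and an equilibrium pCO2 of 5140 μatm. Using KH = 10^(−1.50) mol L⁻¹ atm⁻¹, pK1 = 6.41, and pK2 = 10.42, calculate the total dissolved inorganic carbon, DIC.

[CO2*] = KH · pCO2 = 10^(−1.50) × 5140×10^-6 = 1.625×10^-4 mol/L
α₀ = 1/(1 + K1/[H⁺] + K1K2/[H⁺]²) = 1/(1 + 10^+0.80 + 10^-2.41) = 0.1367
DIC = [CO2*]/α₀ = 1.625×10^-4 / 0.1367 = 1.19 mmol/L

DIC = 1.19 mmol/L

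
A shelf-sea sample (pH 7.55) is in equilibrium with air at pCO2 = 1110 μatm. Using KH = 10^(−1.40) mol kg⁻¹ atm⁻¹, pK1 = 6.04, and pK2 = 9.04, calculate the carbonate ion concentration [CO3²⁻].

[CO2*] = KH · pCO2 = 10^(−1.40) × 1110×10^-6 = 4.419×10^-5 mol/kg
α₀ = 1/(1 + K1/[H⁺] + K1K2/[H⁺]²) = 1/(1 + 10^+1.51 + 10^+0.02) = 0.02906
DIC = [CO2*]/α₀ = 4.419×10^-5 / 0.02906 = 1.520 mmol/kg
[CO3²⁻] = α₂·DIC; α₂ = 0.03043, so [CO3²⁻] = 0.03043 × 1.520 = 0.0463 mmol/kg

[CO3²⁻] = 0.0463 mmol/kg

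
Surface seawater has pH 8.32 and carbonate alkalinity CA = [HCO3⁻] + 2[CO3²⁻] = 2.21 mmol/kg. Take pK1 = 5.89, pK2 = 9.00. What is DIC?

CA = [HCO3⁻] + 2[CO3²⁻] = (α₁ + 2α₂)·DIC
At pH 8.32: [H⁺]/K1 = 10^-2.43 = 0.0037154, K2/[H⁺] = 10^-0.68 = 0.20893
α₁ = 1/(1 + 0.0037154 + 0.20893) = 1/1.2126 = 0.8246; α₂ = α₁·K2/[H⁺] = 0.1723
α₁ + 2α₂ = 1.1692
DIC = CA / (α₁ + 2α₂) = 2.21 / 1.1692 = 1.89 mmol/kg

DIC = 1.89 mmol/kg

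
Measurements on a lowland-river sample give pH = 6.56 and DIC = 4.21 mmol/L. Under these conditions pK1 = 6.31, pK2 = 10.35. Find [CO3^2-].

α₂ = 1 / (1 + [H⁺]/K2 + [H⁺]²/(K1K2)) = 1 / (1 + 10^+3.79 + 10^+3.54)
   = 1 / (1 + 6166.0 + 3467.4) = 1/9634.3 = 0.0001038
[CO3²⁻] = α₂ × DIC = 0.0001038 × 4.21 = 0.000437 mmol/L = 0.437 μmol/L

[CO3²⁻] = 0.437 μmol/L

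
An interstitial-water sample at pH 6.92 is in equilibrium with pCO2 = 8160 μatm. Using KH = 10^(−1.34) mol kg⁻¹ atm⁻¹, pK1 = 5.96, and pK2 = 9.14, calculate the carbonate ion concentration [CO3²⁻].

[CO3²⁻] = 0.0205 mmol/kg

[CO2*] = KH · pCO2 = 10^(−1.34) × 8160×10^-6 = 3.730×10^-4 mol/kg
α₀ = 1/(1 + K1/[H⁺] + K1K2/[H⁺]²) = 1/(1 + 10^+0.96 + 10^-1.26) = 0.09828
DIC = [CO2*]/α₀ = 3.730×10^-4 / 0.09828 = 3.795 mmol/kg
[CO3²⁻] = α₂·DIC; α₂ = 0.005401, so [CO3²⁻] = 0.005401 × 3.795 = 0.0205 mmol/kg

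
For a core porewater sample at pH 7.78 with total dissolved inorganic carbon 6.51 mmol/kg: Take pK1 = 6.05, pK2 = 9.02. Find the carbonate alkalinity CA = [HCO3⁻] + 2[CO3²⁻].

CA = [HCO3⁻] + 2[CO3²⁻] = (α₁ + 2α₂)·DIC
At pH 7.78: [H⁺]/K1 = 10^-1.73 = 0.018621, K2/[H⁺] = 10^-1.24 = 0.057544
α₁ = 1/(1 + 0.018621 + 0.057544) = 1/1.0762 = 0.9292; α₂ = α₁·K2/[H⁺] = 0.05347
α₁ + 2α₂ = 1.0362
CA = 1.0362 × 6.51 = 6.75 mmol/kg

CA = 6.75 mmol/kg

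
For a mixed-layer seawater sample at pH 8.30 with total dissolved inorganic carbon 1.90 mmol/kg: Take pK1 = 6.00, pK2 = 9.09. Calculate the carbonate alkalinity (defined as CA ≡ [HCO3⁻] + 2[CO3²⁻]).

CA = 2.16 mmol/kg

CA = [HCO3⁻] + 2[CO3²⁻] = (α₁ + 2α₂)·DIC
At pH 8.30: [H⁺]/K1 = 10^-2.30 = 0.0050119, K2/[H⁺] = 10^-0.79 = 0.16218
α₁ = 1/(1 + 0.0050119 + 0.16218) = 1/1.1672 = 0.8568; α₂ = α₁·K2/[H⁺] = 0.1389
α₁ + 2α₂ = 1.1347
CA = 1.1347 × 1.90 = 2.16 mmol/kg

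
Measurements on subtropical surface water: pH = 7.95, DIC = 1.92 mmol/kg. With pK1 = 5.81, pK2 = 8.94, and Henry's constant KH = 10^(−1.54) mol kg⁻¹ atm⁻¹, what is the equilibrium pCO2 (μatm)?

pCO2 = 435 μatm

α₀ = 1 / (1 + K1/[H⁺] + K1K2/[H⁺]²) = 1 / (1 + 10^+2.14 + 10^+1.15)
   = 1 / (1 + 138.04 + 14.125) = 1/153.16 = 0.006529
[CO2*] = α₀ × DIC = 0.006529 × 1.92 = 0.01254 mmol/kg = 12.54 μmol/kg
pCO2 = [CO2*]/KH = 1.254×10^-5 / 2.884×10^-2 = 435 μatm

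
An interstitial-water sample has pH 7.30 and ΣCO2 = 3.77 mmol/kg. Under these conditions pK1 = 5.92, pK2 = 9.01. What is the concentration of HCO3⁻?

[HCO3⁻] = 3.55 mmol/kg

α₁ = 1 / (1 + [H⁺]/K1 + K2/[H⁺]) = 1 / (1 + 10^-1.38 + 10^-1.71)
   = 1 / (1 + 0.041687 + 0.019498) = 1/1.0612 = 0.9423
[HCO3⁻] = α₁ × DIC = 0.9423 × 3.77 = 3.55 mmol/kg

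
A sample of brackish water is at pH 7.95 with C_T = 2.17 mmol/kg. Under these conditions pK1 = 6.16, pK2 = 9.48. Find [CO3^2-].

α₂ = 1 / (1 + [H⁺]/K2 + [H⁺]²/(K1K2)) = 1 / (1 + 10^+1.53 + 10^-0.26)
   = 1 / (1 + 33.884 + 0.54954) = 1/35.434 = 0.02822
[CO3²⁻] = α₂ × DIC = 0.02822 × 2.17 = 0.0612 mmol/kg

[CO3²⁻] = 0.0612 mmol/kg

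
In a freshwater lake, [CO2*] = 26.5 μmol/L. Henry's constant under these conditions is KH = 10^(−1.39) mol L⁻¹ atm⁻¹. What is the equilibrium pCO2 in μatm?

KH = 10^(−1.39) = 4.074×10^-2 mol L⁻¹ atm⁻¹
pCO2 = [CO2*]/KH = 26.5×10^-6 / 4.074×10^-2 = 6.50×10^-4 atm = 650 μatm

pCO2 = 650 μatm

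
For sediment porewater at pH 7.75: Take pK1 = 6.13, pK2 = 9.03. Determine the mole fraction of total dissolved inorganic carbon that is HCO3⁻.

α₁ = 1 / (1 + [H⁺]/K1 + K2/[H⁺]) = 1 / (1 + 10^-1.62 + 10^-1.28)
   = 1 / (1 + 0.023988 + 0.052481) = 1/1.0765 = 0.9290

α₁ = 0.929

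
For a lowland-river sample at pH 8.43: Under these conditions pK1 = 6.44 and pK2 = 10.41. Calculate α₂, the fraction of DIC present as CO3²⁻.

α₂ = 0.0103

α₂ = 1 / (1 + [H⁺]/K2 + [H⁺]²/(K1K2)) = 1 / (1 + 10^+1.98 + 10^-0.01)
   = 1 / (1 + 95.499 + 0.97724) = 1/97.476 = 0.01026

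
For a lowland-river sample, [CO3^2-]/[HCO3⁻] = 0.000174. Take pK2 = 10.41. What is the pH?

pH = 6.65

From K2 = [H⁺][CO3^2-]/[HCO3⁻]:  pH = pK2 + log₁₀([CO3^2-]/[HCO3⁻])
log₁₀(0.000174) = -3.759
pH = 10.41 + (-3.759) = 6.65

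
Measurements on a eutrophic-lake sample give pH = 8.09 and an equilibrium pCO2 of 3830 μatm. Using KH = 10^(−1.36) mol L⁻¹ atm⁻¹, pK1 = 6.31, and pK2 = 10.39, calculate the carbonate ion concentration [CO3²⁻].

[CO3²⁻] = 0.0505 mmol/L

[CO2*] = KH · pCO2 = 10^(−1.36) × 3830×10^-6 = 1.672×10^-4 mol/L
α₀ = 1/(1 + K1/[H⁺] + K1K2/[H⁺]²) = 1/(1 + 10^+1.78 + 10^-0.52) = 0.01624
DIC = [CO2*]/α₀ = 1.672×10^-4 / 0.01624 = 10.29 mmol/L
[CO3²⁻] = α₂·DIC; α₂ = 0.004906, so [CO3²⁻] = 0.004906 × 10.29 = 0.0505 mmol/L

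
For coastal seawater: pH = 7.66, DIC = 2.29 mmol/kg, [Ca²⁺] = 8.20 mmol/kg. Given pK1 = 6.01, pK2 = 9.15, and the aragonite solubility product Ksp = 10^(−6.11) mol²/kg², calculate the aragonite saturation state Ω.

Ω = 0.742

α₂ = 1 / (1 + [H⁺]/K2 + [H⁺]²/(K1K2)) = 1 / (1 + 10^+1.49 + 10^-0.16)
   = 1 / (1 + 30.903 + 0.69183) = 1/32.595 = 0.03068
[CO3²⁻] = α₂ × DIC = 0.03068 × 2.29 = 0.07026 mmol/kg
Ksp = 10^(−6.11) = 7.762×10^-7
Ω = [Ca²⁺][CO3²⁻]/Ksp = (8.20×10^-3)(7.026×10^-5) / 7.762×10^-7 = 0.742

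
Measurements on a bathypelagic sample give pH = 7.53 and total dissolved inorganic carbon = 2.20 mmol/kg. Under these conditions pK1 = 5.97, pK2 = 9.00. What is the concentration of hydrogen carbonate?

[HCO3⁻] = 2.07 mmol/kg

α₁ = 1 / (1 + [H⁺]/K1 + K2/[H⁺]) = 1 / (1 + 10^-1.56 + 10^-1.47)
   = 1 / (1 + 0.027542 + 0.033884) = 1/1.0614 = 0.9421
[HCO3⁻] = α₁ × DIC = 0.9421 × 2.20 = 2.07 mmol/kg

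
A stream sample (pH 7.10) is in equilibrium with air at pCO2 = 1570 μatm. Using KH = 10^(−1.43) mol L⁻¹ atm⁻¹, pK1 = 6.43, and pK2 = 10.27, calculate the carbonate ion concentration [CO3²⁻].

[CO2*] = KH · pCO2 = 10^(−1.43) × 1570×10^-6 = 5.833×10^-5 mol/L
α₀ = 1/(1 + K1/[H⁺] + K1K2/[H⁺]²) = 1/(1 + 10^+0.67 + 10^-2.50) = 0.1760
DIC = [CO2*]/α₀ = 5.833×10^-5 / 0.1760 = 0.3314 mmol/L
[CO3²⁻] = α₂·DIC; α₂ = 0.0005567, so [CO3²⁻] = 0.0005567 × 0.3314 = 0.000184 mmol/L = 0.184 μmol/L

[CO3²⁻] = 0.184 μmol/L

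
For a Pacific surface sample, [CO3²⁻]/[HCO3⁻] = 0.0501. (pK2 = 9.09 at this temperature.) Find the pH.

pH = 7.79

From K2 = [H⁺][CO3²⁻]/[HCO3⁻]:  pH = pK2 + log₁₀([CO3²⁻]/[HCO3⁻])
log₁₀(0.0501) = -1.300
pH = 9.09 + (-1.300) = 7.79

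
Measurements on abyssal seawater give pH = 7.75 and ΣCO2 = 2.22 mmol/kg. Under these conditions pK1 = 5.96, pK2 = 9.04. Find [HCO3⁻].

[HCO3⁻] = 2.08 mmol/kg

α₁ = 1 / (1 + [H⁺]/K1 + K2/[H⁺]) = 1 / (1 + 10^-1.79 + 10^-1.29)
   = 1 / (1 + 0.016218 + 0.051286) = 1/1.0675 = 0.9368
[HCO3⁻] = α₁ × DIC = 0.9368 × 2.22 = 2.08 mmol/kg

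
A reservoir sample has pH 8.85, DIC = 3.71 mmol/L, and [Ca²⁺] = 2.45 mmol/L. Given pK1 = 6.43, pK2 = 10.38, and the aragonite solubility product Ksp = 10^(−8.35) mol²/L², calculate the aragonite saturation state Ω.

Ω = 58.1

α₂ = 1 / (1 + [H⁺]/K2 + [H⁺]²/(K1K2)) = 1 / (1 + 10^+1.53 + 10^-0.89)
   = 1 / (1 + 33.884 + 0.12882) = 1/35.013 = 0.02856
[CO3²⁻] = α₂ × DIC = 0.02856 × 3.71 = 0.1060 mmol/L
Ksp = 10^(−8.35) = 4.467×10^-9
Ω = [Ca²⁺][CO3²⁻]/Ksp = (2.45×10^-3)(1.060×10^-4) / 4.467×10^-9 = 58.1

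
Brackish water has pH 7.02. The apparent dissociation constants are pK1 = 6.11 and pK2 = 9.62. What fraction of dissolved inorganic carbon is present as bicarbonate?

α₁ = 1 / (1 + [H⁺]/K1 + K2/[H⁺]) = 1 / (1 + 10^-0.91 + 10^-2.60)
   = 1 / (1 + 0.12303 + 0.0025119) = 1/1.1255 = 0.8885

α₁ = 0.888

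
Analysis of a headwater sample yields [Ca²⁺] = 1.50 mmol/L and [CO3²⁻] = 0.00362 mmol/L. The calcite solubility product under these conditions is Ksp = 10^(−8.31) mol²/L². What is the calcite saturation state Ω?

Ω = 1.11

Ksp = 10^(−8.31) = 4.898×10^-9
Ω = [Ca²⁺][CO3²⁻]/Ksp = (1.50×10^-3)(0.00362×10^-3) / 4.898×10^-9 = 1.11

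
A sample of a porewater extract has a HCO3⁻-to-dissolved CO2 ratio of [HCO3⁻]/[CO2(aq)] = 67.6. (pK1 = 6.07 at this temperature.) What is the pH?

pH = 7.90

From K1 = [H⁺][HCO3⁻]/[CO2(aq)]:  pH = pK1 + log₁₀([HCO3⁻]/[CO2(aq)])
log₁₀(67.6) = +1.830
pH = 6.07 + (+1.830) = 7.90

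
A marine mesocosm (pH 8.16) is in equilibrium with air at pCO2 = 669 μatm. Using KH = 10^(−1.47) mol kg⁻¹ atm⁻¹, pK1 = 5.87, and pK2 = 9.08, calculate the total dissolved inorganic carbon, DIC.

[CO2*] = KH · pCO2 = 10^(−1.47) × 669×10^-6 = 2.267×10^-5 mol/kg
α₀ = 1/(1 + K1/[H⁺] + K1K2/[H⁺]²) = 1/(1 + 10^+2.29 + 10^+1.37) = 0.004557
DIC = [CO2*]/α₀ = 2.267×10^-5 / 0.004557 = 4.97 mmol/kg

DIC = 4.97 mmol/kg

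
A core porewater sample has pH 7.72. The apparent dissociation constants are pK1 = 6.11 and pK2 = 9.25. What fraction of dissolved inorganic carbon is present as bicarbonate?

α₁ = 1 / (1 + [H⁺]/K1 + K2/[H⁺]) = 1 / (1 + 10^-1.61 + 10^-1.53)
   = 1 / (1 + 0.024547 + 0.029512) = 1/1.0541 = 0.9487

α₁ = 0.949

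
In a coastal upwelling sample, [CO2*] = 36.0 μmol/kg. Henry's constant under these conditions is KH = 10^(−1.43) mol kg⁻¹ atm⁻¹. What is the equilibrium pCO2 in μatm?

KH = 10^(−1.43) = 3.715×10^-2 mol kg⁻¹ atm⁻¹
pCO2 = [CO2*]/KH = 36.0×10^-6 / 3.715×10^-2 = 9.69×10^-4 atm = 969 μatm

pCO2 = 969 μatm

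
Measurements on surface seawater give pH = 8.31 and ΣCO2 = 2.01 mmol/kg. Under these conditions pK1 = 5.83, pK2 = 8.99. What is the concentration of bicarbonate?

α₁ = 1 / (1 + [H⁺]/K1 + K2/[H⁺]) = 1 / (1 + 10^-2.48 + 10^-0.68)
   = 1 / (1 + 0.0033113 + 0.20893) = 1/1.2122 = 0.8249
[HCO3⁻] = α₁ × DIC = 0.8249 × 2.01 = 1.66 mmol/kg

[HCO3⁻] = 1.66 mmol/kg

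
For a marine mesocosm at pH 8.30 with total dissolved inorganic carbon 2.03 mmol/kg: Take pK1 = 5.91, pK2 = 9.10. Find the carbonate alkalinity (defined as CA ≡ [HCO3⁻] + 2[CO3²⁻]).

CA = 2.30 mmol/kg

CA = [HCO3⁻] + 2[CO3²⁻] = (α₁ + 2α₂)·DIC
At pH 8.30: [H⁺]/K1 = 10^-2.39 = 0.0040738, K2/[H⁺] = 10^-0.80 = 0.15849
α₁ = 1/(1 + 0.0040738 + 0.15849) = 1/1.1626 = 0.8602; α₂ = α₁·K2/[H⁺] = 0.1363
α₁ + 2α₂ = 1.1328
CA = 1.1328 × 2.03 = 2.30 mmol/kg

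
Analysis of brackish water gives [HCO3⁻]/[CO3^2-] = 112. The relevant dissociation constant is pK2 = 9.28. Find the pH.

pH = 7.23

From K2 = [H⁺][CO3^2-]/[HCO3⁻]:  pH = pK2 − log₁₀([HCO3⁻]/[CO3^2-])
log₁₀(112) = +2.049
pH = 9.28 − (+2.049) = 7.23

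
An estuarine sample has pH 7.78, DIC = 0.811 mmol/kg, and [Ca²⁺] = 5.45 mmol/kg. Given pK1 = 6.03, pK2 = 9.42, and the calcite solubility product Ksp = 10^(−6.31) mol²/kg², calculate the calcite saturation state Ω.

α₂ = 1 / (1 + [H⁺]/K2 + [H⁺]²/(K1K2)) = 1 / (1 + 10^+1.64 + 10^-0.11)
   = 1 / (1 + 43.652 + 0.77625) = 1/45.428 = 0.02201
[CO3²⁻] = α₂ × DIC = 0.02201 × 0.811 = 0.01785 mmol/kg = 17.85 μmol/kg
Ksp = 10^(−6.31) = 4.898×10^-7
Ω = [Ca²⁺][CO3²⁻]/Ksp = (5.45×10^-3)(1.785×10^-5) / 4.898×10^-7 = 0.199

Ω = 0.199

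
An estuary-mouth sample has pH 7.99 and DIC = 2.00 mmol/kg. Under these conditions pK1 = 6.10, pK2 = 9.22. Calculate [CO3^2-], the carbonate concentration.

α₂ = 1 / (1 + [H⁺]/K2 + [H⁺]²/(K1K2)) = 1 / (1 + 10^+1.23 + 10^-0.66)
   = 1 / (1 + 16.982 + 0.21878) = 1/18.201 = 0.05494
[CO3²⁻] = α₂ × DIC = 0.05494 × 2.00 = 0.110 mmol/kg

[CO3²⁻] = 0.110 mmol/kg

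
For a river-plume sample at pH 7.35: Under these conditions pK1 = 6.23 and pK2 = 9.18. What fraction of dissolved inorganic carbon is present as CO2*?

α₀ = 0.0696

α₀ = 1 / (1 + K1/[H⁺] + K1K2/[H⁺]²) = 1 / (1 + 10^+1.12 + 10^-0.71)
   = 1 / (1 + 13.183 + 0.19498) = 1/14.378 = 0.06955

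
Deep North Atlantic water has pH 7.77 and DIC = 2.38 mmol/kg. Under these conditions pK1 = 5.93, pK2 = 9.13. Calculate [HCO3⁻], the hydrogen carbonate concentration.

[HCO3⁻] = 2.25 mmol/kg

α₁ = 1 / (1 + [H⁺]/K1 + K2/[H⁺]) = 1 / (1 + 10^-1.84 + 10^-1.36)
   = 1 / (1 + 0.014454 + 0.043652) = 1/1.0581 = 0.9451
[HCO3⁻] = α₁ × DIC = 0.9451 × 2.38 = 2.25 mmol/kg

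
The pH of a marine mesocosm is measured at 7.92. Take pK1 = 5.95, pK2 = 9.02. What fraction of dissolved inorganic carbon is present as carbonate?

α₂ = 0.0729

α₂ = 1 / (1 + [H⁺]/K2 + [H⁺]²/(K1K2)) = 1 / (1 + 10^+1.10 + 10^-0.87)
   = 1 / (1 + 12.589 + 0.13490) = 1/13.724 = 0.07286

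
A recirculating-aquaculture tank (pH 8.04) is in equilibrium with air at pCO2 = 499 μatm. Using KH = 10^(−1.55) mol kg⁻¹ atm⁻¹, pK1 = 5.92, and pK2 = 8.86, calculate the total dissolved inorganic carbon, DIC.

DIC = 2.15 mmol/kg

[CO2*] = KH · pCO2 = 10^(−1.55) × 499×10^-6 = 1.406×10^-5 mol/kg
α₀ = 1/(1 + K1/[H⁺] + K1K2/[H⁺]²) = 1/(1 + 10^+2.12 + 10^+1.30) = 0.006545
DIC = [CO2*]/α₀ = 1.406×10^-5 / 0.006545 = 2.15 mmol/kg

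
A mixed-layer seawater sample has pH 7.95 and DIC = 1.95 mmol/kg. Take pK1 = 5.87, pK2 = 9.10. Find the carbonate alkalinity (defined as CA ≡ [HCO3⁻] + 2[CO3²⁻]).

CA = [HCO3⁻] + 2[CO3²⁻] = (α₁ + 2α₂)·DIC
At pH 7.95: [H⁺]/K1 = 10^-2.08 = 0.0083176, K2/[H⁺] = 10^-1.15 = 0.070795
α₁ = 1/(1 + 0.0083176 + 0.070795) = 1/1.0791 = 0.9267; α₂ = α₁·K2/[H⁺] = 0.06560
α₁ + 2α₂ = 1.0579
CA = 1.0579 × 1.95 = 2.06 mmol/kg

CA = 2.06 mmol/kg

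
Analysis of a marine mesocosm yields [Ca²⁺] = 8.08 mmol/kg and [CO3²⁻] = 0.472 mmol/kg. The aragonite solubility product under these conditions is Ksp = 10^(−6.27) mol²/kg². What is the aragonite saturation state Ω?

Ω = 7.10

Ksp = 10^(−6.27) = 5.370×10^-7
Ω = [Ca²⁺][CO3²⁻]/Ksp = (8.08×10^-3)(0.472×10^-3) / 5.370×10^-7 = 7.10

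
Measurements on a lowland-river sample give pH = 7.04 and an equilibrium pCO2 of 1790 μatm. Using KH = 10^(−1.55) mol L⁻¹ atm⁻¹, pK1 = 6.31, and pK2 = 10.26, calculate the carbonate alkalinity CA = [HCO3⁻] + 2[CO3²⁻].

[CO2*] = KH · pCO2 = 10^(−1.55) × 1790×10^-6 = 5.045×10^-5 mol/L
α₀ = 1/(1 + K1/[H⁺] + K1K2/[H⁺]²) = 1/(1 + 10^+0.73 + 10^-2.49) = 0.1569
DIC = [CO2*]/α₀ = 5.045×10^-5 / 0.1569 = 0.3215 mmol/L
CA = (α₁ + 2α₂)·DIC = (0.8426 + 2×0.0005077) × 0.3215 = 0.271 mmol/L

CA = 0.271 mmol/L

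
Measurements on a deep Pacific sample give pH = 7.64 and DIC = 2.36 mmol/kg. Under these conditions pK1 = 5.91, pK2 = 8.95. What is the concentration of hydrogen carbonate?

[HCO3⁻] = 2.21 mmol/kg

α₁ = 1 / (1 + [H⁺]/K1 + K2/[H⁺]) = 1 / (1 + 10^-1.73 + 10^-1.31)
   = 1 / (1 + 0.018621 + 0.048978) = 1/1.0676 = 0.9367
[HCO3⁻] = α₁ × DIC = 0.9367 × 2.36 = 2.21 mmol/kg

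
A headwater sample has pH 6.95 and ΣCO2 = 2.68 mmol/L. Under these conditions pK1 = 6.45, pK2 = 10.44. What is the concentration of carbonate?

[CO3²⁻] = 0.659 μmol/L

α₂ = 1 / (1 + [H⁺]/K2 + [H⁺]²/(K1K2)) = 1 / (1 + 10^+3.49 + 10^+2.99)
   = 1 / (1 + 3090.3 + 977.24) = 1/4068.5 = 0.0002458
[CO3²⁻] = α₂ × DIC = 0.0002458 × 2.68 = 0.000659 mmol/L = 0.659 μmol/L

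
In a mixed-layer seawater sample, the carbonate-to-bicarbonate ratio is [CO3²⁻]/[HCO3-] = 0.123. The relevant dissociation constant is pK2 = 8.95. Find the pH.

From K2 = [H⁺][CO3²⁻]/[HCO3-]:  pH = pK2 + log₁₀([CO3²⁻]/[HCO3-])
log₁₀(0.123) = -0.910
pH = 8.95 + (-0.910) = 8.04

pH = 8.04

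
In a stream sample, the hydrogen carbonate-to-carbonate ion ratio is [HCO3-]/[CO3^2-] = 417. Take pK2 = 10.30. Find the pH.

From K2 = [H⁺][CO3^2-]/[HCO3-]:  pH = pK2 − log₁₀([HCO3-]/[CO3^2-])
log₁₀(417) = +2.620
pH = 10.30 − (+2.620) = 7.68

pH = 7.68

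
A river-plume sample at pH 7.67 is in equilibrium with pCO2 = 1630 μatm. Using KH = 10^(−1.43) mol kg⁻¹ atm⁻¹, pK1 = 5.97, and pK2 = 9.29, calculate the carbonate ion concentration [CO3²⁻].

[CO3²⁻] = 0.0728 mmol/kg

[CO2*] = KH · pCO2 = 10^(−1.43) × 1630×10^-6 = 6.056×10^-5 mol/kg
α₀ = 1/(1 + K1/[H⁺] + K1K2/[H⁺]²) = 1/(1 + 10^+1.70 + 10^+0.08) = 0.01911
DIC = [CO2*]/α₀ = 6.056×10^-5 / 0.01911 = 3.169 mmol/kg
[CO3²⁻] = α₂·DIC; α₂ = 0.02298, so [CO3²⁻] = 0.02298 × 3.169 = 0.0728 mmol/kg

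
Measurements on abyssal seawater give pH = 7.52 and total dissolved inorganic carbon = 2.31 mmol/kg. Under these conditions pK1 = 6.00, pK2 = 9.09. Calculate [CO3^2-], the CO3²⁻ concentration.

[CO3²⁻] = 0.0588 mmol/kg

α₂ = 1 / (1 + [H⁺]/K2 + [H⁺]²/(K1K2)) = 1 / (1 + 10^+1.57 + 10^+0.05)
   = 1 / (1 + 37.154 + 1.1220) = 1/39.276 = 0.02546
[CO3²⁻] = α₂ × DIC = 0.02546 × 2.31 = 0.0588 mmol/kg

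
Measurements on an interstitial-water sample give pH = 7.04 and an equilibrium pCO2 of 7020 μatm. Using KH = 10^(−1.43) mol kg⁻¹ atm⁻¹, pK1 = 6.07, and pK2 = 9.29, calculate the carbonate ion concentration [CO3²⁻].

[CO3²⁻] = 13.7 μmol/kg

[CO2*] = KH · pCO2 = 10^(−1.43) × 7020×10^-6 = 2.608×10^-4 mol/kg
α₀ = 1/(1 + K1/[H⁺] + K1K2/[H⁺]²) = 1/(1 + 10^+0.97 + 10^-1.28) = 0.09629
DIC = [CO2*]/α₀ = 2.608×10^-4 / 0.09629 = 2.709 mmol/kg
[CO3²⁻] = α₂·DIC; α₂ = 0.005054, so [CO3²⁻] = 0.005054 × 2.709 = 0.0137 mmol/kg = 13.7 μmol/kg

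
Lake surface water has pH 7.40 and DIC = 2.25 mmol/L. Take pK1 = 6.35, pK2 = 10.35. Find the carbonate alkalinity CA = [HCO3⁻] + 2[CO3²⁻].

CA = 2.07 mmol/L

CA = [HCO3⁻] + 2[CO3²⁻] = (α₁ + 2α₂)·DIC
At pH 7.40: [H⁺]/K1 = 10^-1.05 = 0.089125, K2/[H⁺] = 10^-2.95 = 0.0011220
α₁ = 1/(1 + 0.089125 + 0.0011220) = 1/1.0902 = 0.9172; α₂ = α₁·K2/[H⁺] = 0.001029
α₁ + 2α₂ = 0.9193
CA = 0.9193 × 2.25 = 2.07 mmol/L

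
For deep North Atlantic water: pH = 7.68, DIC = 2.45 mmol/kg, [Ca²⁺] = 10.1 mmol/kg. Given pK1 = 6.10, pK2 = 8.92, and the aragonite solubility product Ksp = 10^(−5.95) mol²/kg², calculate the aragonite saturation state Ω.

Ω = 1.17

α₂ = 1 / (1 + [H⁺]/K2 + [H⁺]²/(K1K2)) = 1 / (1 + 10^+1.24 + 10^-0.34)
   = 1 / (1 + 17.378 + 0.45709) = 1/18.835 = 0.05309
[CO3²⁻] = α₂ × DIC = 0.05309 × 2.45 = 0.1301 mmol/kg
Ksp = 10^(−5.95) = 1.122×10^-6
Ω = [Ca²⁺][CO3²⁻]/Ksp = (10.1×10^-3)(1.301×10^-4) / 1.122×10^-6 = 1.17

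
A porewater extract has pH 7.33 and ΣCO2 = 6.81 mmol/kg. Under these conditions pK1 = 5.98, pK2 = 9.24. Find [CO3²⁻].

α₂ = 1 / (1 + [H⁺]/K2 + [H⁺]²/(K1K2)) = 1 / (1 + 10^+1.91 + 10^+0.56)
   = 1 / (1 + 81.283 + 3.6308) = 1/85.914 = 0.01164
[CO3²⁻] = α₂ × DIC = 0.01164 × 6.81 = 0.0793 mmol/kg

[CO3²⁻] = 0.0793 mmol/kg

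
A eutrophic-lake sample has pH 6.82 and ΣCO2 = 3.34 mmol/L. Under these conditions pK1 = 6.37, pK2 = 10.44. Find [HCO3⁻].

[HCO3⁻] = 2.46 mmol/L

α₁ = 1 / (1 + [H⁺]/K1 + K2/[H⁺]) = 1 / (1 + 10^-0.45 + 10^-3.62)
   = 1 / (1 + 0.35481 + 0.00023988) = 1/1.3551 = 0.7380
[HCO3⁻] = α₁ × DIC = 0.7380 × 3.34 = 2.46 mmol/L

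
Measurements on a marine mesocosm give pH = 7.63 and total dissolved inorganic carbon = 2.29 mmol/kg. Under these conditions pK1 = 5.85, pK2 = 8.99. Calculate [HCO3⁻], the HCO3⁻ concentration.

[HCO3⁻] = 2.16 mmol/kg

α₁ = 1 / (1 + [H⁺]/K1 + K2/[H⁺]) = 1 / (1 + 10^-1.78 + 10^-1.36)
   = 1 / (1 + 0.016596 + 0.043652) = 1/1.0602 = 0.9432
[HCO3⁻] = α₁ × DIC = 0.9432 × 2.29 = 2.16 mmol/kg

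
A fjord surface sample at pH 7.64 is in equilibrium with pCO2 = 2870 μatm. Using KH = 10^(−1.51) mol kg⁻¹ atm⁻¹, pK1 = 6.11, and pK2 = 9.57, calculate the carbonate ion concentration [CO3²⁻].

[CO3²⁻] = 0.0353 mmol/kg

[CO2*] = KH · pCO2 = 10^(−1.51) × 2870×10^-6 = 8.869×10^-5 mol/kg
α₀ = 1/(1 + K1/[H⁺] + K1K2/[H⁺]²) = 1/(1 + 10^+1.53 + 10^-0.40) = 0.02834
DIC = [CO2*]/α₀ = 8.869×10^-5 / 0.02834 = 3.129 mmol/kg
[CO3²⁻] = α₂·DIC; α₂ = 0.01128, so [CO3²⁻] = 0.01128 × 3.129 = 0.0353 mmol/kg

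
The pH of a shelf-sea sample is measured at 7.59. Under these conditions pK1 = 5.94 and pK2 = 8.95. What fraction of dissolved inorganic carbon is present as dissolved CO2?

α₀ = 0.0210

α₀ = 1 / (1 + K1/[H⁺] + K1K2/[H⁺]²) = 1 / (1 + 10^+1.65 + 10^+0.29)
   = 1 / (1 + 44.668 + 1.9498) = 1/47.618 = 0.02100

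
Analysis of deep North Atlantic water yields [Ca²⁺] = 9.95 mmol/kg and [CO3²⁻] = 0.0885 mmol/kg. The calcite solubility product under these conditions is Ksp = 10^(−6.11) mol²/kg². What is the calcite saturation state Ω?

Ω = 1.13

Ksp = 10^(−6.11) = 7.762×10^-7
Ω = [Ca²⁺][CO3²⁻]/Ksp = (9.95×10^-3)(0.0885×10^-3) / 7.762×10^-7 = 1.13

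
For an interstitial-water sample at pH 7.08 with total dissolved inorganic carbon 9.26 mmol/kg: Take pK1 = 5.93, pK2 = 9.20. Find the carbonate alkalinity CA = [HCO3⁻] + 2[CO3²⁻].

CA = [HCO3⁻] + 2[CO3²⁻] = (α₁ + 2α₂)·DIC
At pH 7.08: [H⁺]/K1 = 10^-1.15 = 0.070795, K2/[H⁺] = 10^-2.12 = 0.0075858
α₁ = 1/(1 + 0.070795 + 0.0075858) = 1/1.0784 = 0.9273; α₂ = α₁·K2/[H⁺] = 0.007034
α₁ + 2α₂ = 0.9414
CA = 0.9414 × 9.26 = 8.72 mmol/kg

CA = 8.72 mmol/kg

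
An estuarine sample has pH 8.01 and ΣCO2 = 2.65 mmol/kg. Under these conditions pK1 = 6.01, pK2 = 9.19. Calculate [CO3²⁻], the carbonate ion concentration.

α₂ = 1 / (1 + [H⁺]/K2 + [H⁺]²/(K1K2)) = 1 / (1 + 10^+1.18 + 10^-0.82)
   = 1 / (1 + 15.136 + 0.15136) = 1/16.287 = 0.06140
[CO3²⁻] = α₂ × DIC = 0.06140 × 2.65 = 0.163 mmol/kg

[CO3²⁻] = 0.163 mmol/kg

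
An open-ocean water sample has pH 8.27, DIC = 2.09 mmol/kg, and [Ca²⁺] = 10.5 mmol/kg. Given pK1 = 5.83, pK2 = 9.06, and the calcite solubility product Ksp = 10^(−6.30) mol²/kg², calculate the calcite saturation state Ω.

Ω = 6.09

α₂ = 1 / (1 + [H⁺]/K2 + [H⁺]²/(K1K2)) = 1 / (1 + 10^+0.79 + 10^-1.65)
   = 1 / (1 + 6.1660 + 0.022387) = 1/7.1883 = 0.1391
[CO3²⁻] = α₂ × DIC = 0.1391 × 2.09 = 0.2907 mmol/kg
Ksp = 10^(−6.30) = 5.012×10^-7
Ω = [Ca²⁺][CO3²⁻]/Ksp = (10.5×10^-3)(2.907×10^-4) / 5.012×10^-7 = 6.09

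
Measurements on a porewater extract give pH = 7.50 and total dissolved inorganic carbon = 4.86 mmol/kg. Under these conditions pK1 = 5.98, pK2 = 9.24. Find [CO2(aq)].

α₀ = 1 / (1 + K1/[H⁺] + K1K2/[H⁺]²) = 1 / (1 + 10^+1.52 + 10^-0.22)
   = 1 / (1 + 33.113 + 0.60256) = 1/34.716 = 0.02881
[CO2*] = α₀ × DIC = 0.02881 × 4.86 = 0.140 mmol/kg

[CO2*] = 0.140 mmol/kg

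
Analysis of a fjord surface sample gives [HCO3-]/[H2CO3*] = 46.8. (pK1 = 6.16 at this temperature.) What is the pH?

From K1 = [H⁺][HCO3-]/[H2CO3*]:  pH = pK1 + log₁₀([HCO3-]/[H2CO3*])
log₁₀(46.8) = +1.670
pH = 6.16 + (+1.670) = 7.83

pH = 7.83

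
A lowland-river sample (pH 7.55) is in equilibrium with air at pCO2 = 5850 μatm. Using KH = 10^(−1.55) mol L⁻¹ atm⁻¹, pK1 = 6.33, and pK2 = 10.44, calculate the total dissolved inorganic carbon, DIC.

[CO2*] = KH · pCO2 = 10^(−1.55) × 5850×10^-6 = 1.649×10^-4 mol/L
α₀ = 1/(1 + K1/[H⁺] + K1K2/[H⁺]²) = 1/(1 + 10^+1.22 + 10^-1.67) = 0.05676
DIC = [CO2*]/α₀ = 1.649×10^-4 / 0.05676 = 2.90 mmol/L

DIC = 2.90 mmol/L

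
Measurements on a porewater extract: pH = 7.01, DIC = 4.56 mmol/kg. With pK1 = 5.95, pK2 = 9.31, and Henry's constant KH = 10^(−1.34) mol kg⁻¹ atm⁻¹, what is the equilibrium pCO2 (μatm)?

α₀ = 1 / (1 + K1/[H⁺] + K1K2/[H⁺]²) = 1 / (1 + 10^+1.06 + 10^-1.24)
   = 1 / (1 + 11.482 + 0.057544) = 1/12.539 = 0.07975
[CO2*] = α₀ × DIC = 0.07975 × 4.56 = 0.3637 mmol/kg
pCO2 = [CO2*]/KH = 3.637×10^-4 / 4.571×10^-2 = 7960 μatm

pCO2 = 7960 μatm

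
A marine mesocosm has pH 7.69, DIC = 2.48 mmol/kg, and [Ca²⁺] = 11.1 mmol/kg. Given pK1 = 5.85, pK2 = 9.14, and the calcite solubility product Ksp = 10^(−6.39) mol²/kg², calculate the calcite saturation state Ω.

Ω = 2.28

α₂ = 1 / (1 + [H⁺]/K2 + [H⁺]²/(K1K2)) = 1 / (1 + 10^+1.45 + 10^-0.39)
   = 1 / (1 + 28.184 + 0.40738) = 1/29.591 = 0.03379
[CO3²⁻] = α₂ × DIC = 0.03379 × 2.48 = 0.08381 mmol/kg
Ksp = 10^(−6.39) = 4.074×10^-7
Ω = [Ca²⁺][CO3²⁻]/Ksp = (11.1×10^-3)(8.381×10^-5) / 4.074×10^-7 = 2.28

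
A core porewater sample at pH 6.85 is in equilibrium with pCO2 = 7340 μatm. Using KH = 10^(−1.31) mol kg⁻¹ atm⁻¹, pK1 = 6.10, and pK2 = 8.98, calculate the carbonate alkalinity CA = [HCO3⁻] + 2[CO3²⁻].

[CO2*] = KH · pCO2 = 10^(−1.31) × 7340×10^-6 = 3.595×10^-4 mol/kg
α₀ = 1/(1 + K1/[H⁺] + K1K2/[H⁺]²) = 1/(1 + 10^+0.75 + 10^-1.38) = 0.1500
DIC = [CO2*]/α₀ = 3.595×10^-4 / 0.1500 = 2.396 mmol/kg
CA = (α₁ + 2α₂)·DIC = (0.8437 + 2×0.006255) × 2.396 = 2.05 mmol/kg

CA = 2.05 mmol/kg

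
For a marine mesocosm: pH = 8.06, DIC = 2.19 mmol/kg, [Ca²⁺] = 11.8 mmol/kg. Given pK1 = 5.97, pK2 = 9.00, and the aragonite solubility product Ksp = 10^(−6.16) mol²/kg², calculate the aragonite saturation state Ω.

α₂ = 1 / (1 + [H⁺]/K2 + [H⁺]²/(K1K2)) = 1 / (1 + 10^+0.94 + 10^-1.15)
   = 1 / (1 + 8.7096 + 0.070795) = 1/9.7804 = 0.1022
[CO3²⁻] = α₂ × DIC = 0.1022 × 2.19 = 0.2239 mmol/kg
Ksp = 10^(−6.16) = 6.918×10^-7
Ω = [Ca²⁺][CO3²⁻]/Ksp = (11.8×10^-3)(2.239×10^-4) / 6.918×10^-7 = 3.82

Ω = 3.82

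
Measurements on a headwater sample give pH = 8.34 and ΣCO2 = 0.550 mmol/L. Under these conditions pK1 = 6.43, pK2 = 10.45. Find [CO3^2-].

α₂ = 1 / (1 + [H⁺]/K2 + [H⁺]²/(K1K2)) = 1 / (1 + 10^+2.11 + 10^+0.20)
   = 1 / (1 + 128.82 + 1.5849) = 1/131.41 = 0.007610
[CO3²⁻] = α₂ × DIC = 0.007610 × 0.550 = 0.00419 mmol/L = 4.19 μmol/L

[CO3²⁻] = 4.19 μmol/L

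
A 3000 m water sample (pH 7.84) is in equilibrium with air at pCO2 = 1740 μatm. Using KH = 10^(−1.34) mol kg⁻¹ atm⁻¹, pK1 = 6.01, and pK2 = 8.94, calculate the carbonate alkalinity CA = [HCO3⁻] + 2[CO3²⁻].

CA = 6.23 mmol/kg

[CO2*] = KH · pCO2 = 10^(−1.34) × 1740×10^-6 = 7.953×10^-5 mol/kg
α₀ = 1/(1 + K1/[H⁺] + K1K2/[H⁺]²) = 1/(1 + 10^+1.83 + 10^+0.73) = 0.01352
DIC = [CO2*]/α₀ = 7.953×10^-5 / 0.01352 = 5.884 mmol/kg
CA = (α₁ + 2α₂)·DIC = (0.9139 + 2×0.07259) × 5.884 = 6.23 mmol/kg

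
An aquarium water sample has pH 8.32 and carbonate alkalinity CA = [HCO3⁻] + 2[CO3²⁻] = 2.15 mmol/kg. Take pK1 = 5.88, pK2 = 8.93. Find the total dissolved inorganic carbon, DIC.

DIC = 1.80 mmol/kg

CA = [HCO3⁻] + 2[CO3²⁻] = (α₁ + 2α₂)·DIC
At pH 8.32: [H⁺]/K1 = 10^-2.44 = 0.0036308, K2/[H⁺] = 10^-0.61 = 0.24547
α₁ = 1/(1 + 0.0036308 + 0.24547) = 1/1.2491 = 0.8006; α₂ = α₁·K2/[H⁺] = 0.1965
α₁ + 2α₂ = 1.1936
DIC = CA / (α₁ + 2α₂) = 2.15 / 1.1936 = 1.80 mmol/kg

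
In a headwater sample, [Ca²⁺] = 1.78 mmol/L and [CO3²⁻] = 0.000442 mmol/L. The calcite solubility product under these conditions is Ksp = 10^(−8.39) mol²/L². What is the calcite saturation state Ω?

Ω = 0.193

Ksp = 10^(−8.39) = 4.074×10^-9
Ω = [Ca²⁺][CO3²⁻]/Ksp = (1.78×10^-3)(0.000442×10^-3) / 4.074×10^-9 = 0.193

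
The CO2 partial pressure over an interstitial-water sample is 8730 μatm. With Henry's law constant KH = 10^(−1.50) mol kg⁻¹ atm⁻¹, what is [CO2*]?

[CO2*] = 276 μmol/kg

KH = 10^(−1.50) = 3.162×10^-2 mol kg⁻¹ atm⁻¹
[CO2*] = KH · pCO2 = 3.162×10^-2 × 8730×10^-6 atm = 2.76×10^-4 mol/kg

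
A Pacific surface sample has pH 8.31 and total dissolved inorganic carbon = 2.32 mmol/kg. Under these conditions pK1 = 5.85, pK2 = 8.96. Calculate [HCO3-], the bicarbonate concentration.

[HCO3⁻] = 1.89 mmol/kg

α₁ = 1 / (1 + [H⁺]/K1 + K2/[H⁺]) = 1 / (1 + 10^-2.46 + 10^-0.65)
   = 1 / (1 + 0.0034674 + 0.22387) = 1/1.2273 = 0.8148
[HCO3⁻] = α₁ × DIC = 0.8148 × 2.32 = 1.89 mmol/kg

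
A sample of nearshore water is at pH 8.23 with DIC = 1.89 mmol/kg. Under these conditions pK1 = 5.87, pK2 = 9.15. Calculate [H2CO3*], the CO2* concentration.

α₀ = 1 / (1 + K1/[H⁺] + K1K2/[H⁺]²) = 1 / (1 + 10^+2.36 + 10^+1.44)
   = 1 / (1 + 229.09 + 27.542) = 1/257.63 = 0.003882
[CO2*] = α₀ × DIC = 0.003882 × 1.89 = 0.00734 mmol/kg = 7.34 μmol/kg

[CO2*] = 7.34 μmol/kg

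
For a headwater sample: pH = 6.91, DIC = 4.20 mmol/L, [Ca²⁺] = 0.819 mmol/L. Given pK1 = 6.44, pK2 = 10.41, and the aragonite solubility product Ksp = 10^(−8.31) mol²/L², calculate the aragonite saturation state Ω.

α₂ = 1 / (1 + [H⁺]/K2 + [H⁺]²/(K1K2)) = 1 / (1 + 10^+3.50 + 10^+3.03)
   = 1 / (1 + 3162.3 + 1071.5) = 1/4234.8 = 0.0002361
[CO3²⁻] = α₂ × DIC = 0.0002361 × 4.20 = 0.0009918 mmol/L = 0.9918 μmol/L
Ksp = 10^(−8.31) = 4.898×10^-9
Ω = [Ca²⁺][CO3²⁻]/Ksp = (0.819×10^-3)(9.918×10^-7) / 4.898×10^-9 = 0.166

Ω = 0.166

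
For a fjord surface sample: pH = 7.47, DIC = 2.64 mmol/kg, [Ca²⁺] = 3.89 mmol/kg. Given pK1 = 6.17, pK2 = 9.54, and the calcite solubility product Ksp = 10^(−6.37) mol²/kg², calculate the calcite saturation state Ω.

Ω = 0.194

α₂ = 1 / (1 + [H⁺]/K2 + [H⁺]²/(K1K2)) = 1 / (1 + 10^+2.07 + 10^+0.77)
   = 1 / (1 + 117.49 + 5.8884) = 1/124.38 = 0.008040
[CO3²⁻] = α₂ × DIC = 0.008040 × 2.64 = 0.02123 mmol/kg
Ksp = 10^(−6.37) = 4.266×10^-7
Ω = [Ca²⁺][CO3²⁻]/Ksp = (3.89×10^-3)(2.123×10^-5) / 4.266×10^-7 = 0.194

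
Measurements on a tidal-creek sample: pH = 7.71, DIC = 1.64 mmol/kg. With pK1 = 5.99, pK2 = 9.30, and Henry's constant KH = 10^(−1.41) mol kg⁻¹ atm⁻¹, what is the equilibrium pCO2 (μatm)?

pCO2 = 769 μatm

α₀ = 1 / (1 + K1/[H⁺] + K1K2/[H⁺]²) = 1 / (1 + 10^+1.72 + 10^+0.13)
   = 1 / (1 + 52.481 + 1.3490) = 1/54.830 = 0.01824
[CO2*] = α₀ × DIC = 0.01824 × 1.64 = 0.02991 mmol/kg
pCO2 = [CO2*]/KH = 2.991×10^-5 / 3.890×10^-2 = 769 μatm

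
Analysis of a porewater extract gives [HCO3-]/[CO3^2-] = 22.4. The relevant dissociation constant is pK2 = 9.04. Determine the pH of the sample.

pH = 7.69

From K2 = [H⁺][CO3^2-]/[HCO3-]:  pH = pK2 − log₁₀([HCO3-]/[CO3^2-])
log₁₀(22.4) = +1.350
pH = 9.04 − (+1.350) = 7.69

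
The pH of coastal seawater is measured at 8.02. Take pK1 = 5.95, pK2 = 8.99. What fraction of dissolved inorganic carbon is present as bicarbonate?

α₁ = 1 / (1 + [H⁺]/K1 + K2/[H⁺]) = 1 / (1 + 10^-2.07 + 10^-0.97)
   = 1 / (1 + 0.0085114 + 0.10715) = 1/1.1157 = 0.8963

α₁ = 0.896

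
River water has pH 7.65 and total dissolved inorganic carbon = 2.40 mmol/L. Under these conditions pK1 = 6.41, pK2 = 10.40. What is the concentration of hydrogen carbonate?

[HCO3⁻] = 2.27 mmol/L

α₁ = 1 / (1 + [H⁺]/K1 + K2/[H⁺]) = 1 / (1 + 10^-1.24 + 10^-2.75)
   = 1 / (1 + 0.057544 + 0.0017783) = 1/1.0593 = 0.9440
[HCO3⁻] = α₁ × DIC = 0.9440 × 2.40 = 2.27 mmol/L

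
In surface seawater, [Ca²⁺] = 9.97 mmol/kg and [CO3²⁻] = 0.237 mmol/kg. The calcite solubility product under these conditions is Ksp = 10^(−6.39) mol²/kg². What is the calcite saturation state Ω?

Ksp = 10^(−6.39) = 4.074×10^-7
Ω = [Ca²⁺][CO3²⁻]/Ksp = (9.97×10^-3)(0.237×10^-3) / 4.074×10^-7 = 5.80

Ω = 5.80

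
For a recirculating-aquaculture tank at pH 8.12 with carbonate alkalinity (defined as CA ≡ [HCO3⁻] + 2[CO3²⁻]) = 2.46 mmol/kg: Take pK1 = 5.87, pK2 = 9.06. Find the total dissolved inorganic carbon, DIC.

CA = [HCO3⁻] + 2[CO3²⁻] = (α₁ + 2α₂)·DIC
At pH 8.12: [H⁺]/K1 = 10^-2.25 = 0.0056234, K2/[H⁺] = 10^-0.94 = 0.11482
α₁ = 1/(1 + 0.0056234 + 0.11482) = 1/1.1204 = 0.8925; α₂ = α₁·K2/[H⁺] = 0.1025
α₁ + 2α₂ = 1.0975
DIC = CA / (α₁ + 2α₂) = 2.46 / 1.0975 = 2.24 mmol/kg

DIC = 2.24 mmol/kg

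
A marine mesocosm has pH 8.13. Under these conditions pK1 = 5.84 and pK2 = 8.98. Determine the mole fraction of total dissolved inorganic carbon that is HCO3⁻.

α₁ = 1 / (1 + [H⁺]/K1 + K2/[H⁺]) = 1 / (1 + 10^-2.29 + 10^-0.85)
   = 1 / (1 + 0.0051286 + 0.14125) = 1/1.1464 = 0.8723

α₁ = 0.872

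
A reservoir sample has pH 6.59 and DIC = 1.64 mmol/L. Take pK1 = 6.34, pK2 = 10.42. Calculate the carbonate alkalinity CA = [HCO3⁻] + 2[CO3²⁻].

CA = 1.05 mmol/L

CA = [HCO3⁻] + 2[CO3²⁻] = (α₁ + 2α₂)·DIC
At pH 6.59: [H⁺]/K1 = 10^-0.25 = 0.56234, K2/[H⁺] = 10^-3.83 = 0.00014791
α₁ = 1/(1 + 0.56234 + 0.00014791) = 1/1.5625 = 0.6400; α₂ = α₁·K2/[H⁺] = 9.466×10^-5
α₁ + 2α₂ = 0.6402
CA = 0.6402 × 1.64 = 1.05 mmol/L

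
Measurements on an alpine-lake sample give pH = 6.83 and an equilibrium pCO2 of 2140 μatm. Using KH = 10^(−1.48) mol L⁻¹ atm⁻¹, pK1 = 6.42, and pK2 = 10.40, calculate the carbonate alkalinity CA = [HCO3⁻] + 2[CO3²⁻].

CA = 0.182 mmol/L

[CO2*] = KH · pCO2 = 10^(−1.48) × 2140×10^-6 = 7.086×10^-5 mol/L
α₀ = 1/(1 + K1/[H⁺] + K1K2/[H⁺]²) = 1/(1 + 10^+0.41 + 10^-3.16) = 0.2800
DIC = [CO2*]/α₀ = 7.086×10^-5 / 0.2800 = 0.2531 mmol/L
CA = (α₁ + 2α₂)·DIC = (0.7198 + 2×0.0001937) × 0.2531 = 0.182 mmol/L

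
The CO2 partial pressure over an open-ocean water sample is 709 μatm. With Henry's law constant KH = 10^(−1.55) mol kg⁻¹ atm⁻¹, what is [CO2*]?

[CO2*] = 20.0 μmol/kg

KH = 10^(−1.55) = 2.818×10^-2 mol kg⁻¹ atm⁻¹
[CO2*] = KH · pCO2 = 2.818×10^-2 × 709×10^-6 atm = 2.00×10^-5 mol/kg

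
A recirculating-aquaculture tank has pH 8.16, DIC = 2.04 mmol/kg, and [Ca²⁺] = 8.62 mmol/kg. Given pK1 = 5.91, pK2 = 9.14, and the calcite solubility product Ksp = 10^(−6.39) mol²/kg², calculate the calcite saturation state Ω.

Ω = 4.07

α₂ = 1 / (1 + [H⁺]/K2 + [H⁺]²/(K1K2)) = 1 / (1 + 10^+0.98 + 10^-1.27)
   = 1 / (1 + 9.5499 + 0.053703) = 1/10.604 = 0.09431
[CO3²⁻] = α₂ × DIC = 0.09431 × 2.04 = 0.1924 mmol/kg
Ksp = 10^(−6.39) = 4.074×10^-7
Ω = [Ca²⁺][CO3²⁻]/Ksp = (8.62×10^-3)(1.924×10^-4) / 4.074×10^-7 = 4.07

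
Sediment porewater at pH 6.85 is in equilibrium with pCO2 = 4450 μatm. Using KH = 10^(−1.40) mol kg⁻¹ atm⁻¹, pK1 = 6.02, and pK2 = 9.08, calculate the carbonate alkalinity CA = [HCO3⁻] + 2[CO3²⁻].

[CO2*] = KH · pCO2 = 10^(−1.40) × 4450×10^-6 = 1.772×10^-4 mol/kg
α₀ = 1/(1 + K1/[H⁺] + K1K2/[H⁺]²) = 1/(1 + 10^+0.83 + 10^-1.40) = 0.1282
DIC = [CO2*]/α₀ = 1.772×10^-4 / 0.1282 = 1.382 mmol/kg
CA = (α₁ + 2α₂)·DIC = (0.8667 + 2×0.005104) × 1.382 = 1.21 mmol/kg

CA = 1.21 mmol/kg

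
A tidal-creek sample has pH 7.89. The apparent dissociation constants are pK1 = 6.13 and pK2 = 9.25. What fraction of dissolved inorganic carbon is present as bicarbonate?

α₁ = 0.942

α₁ = 1 / (1 + [H⁺]/K1 + K2/[H⁺]) = 1 / (1 + 10^-1.76 + 10^-1.36)
   = 1 / (1 + 0.017378 + 0.043652) = 1/1.0610 = 0.9425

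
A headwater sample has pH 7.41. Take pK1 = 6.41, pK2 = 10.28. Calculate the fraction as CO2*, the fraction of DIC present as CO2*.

α₀ = 0.0908

α₀ = 1 / (1 + K1/[H⁺] + K1K2/[H⁺]²) = 1 / (1 + 10^+1.00 + 10^-1.87)
   = 1 / (1 + 10.000 + 0.013490) = 1/11.013 = 0.09080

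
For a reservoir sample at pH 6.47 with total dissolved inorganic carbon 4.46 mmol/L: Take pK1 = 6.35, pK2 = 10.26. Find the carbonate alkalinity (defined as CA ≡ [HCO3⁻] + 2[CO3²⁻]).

CA = [HCO3⁻] + 2[CO3²⁻] = (α₁ + 2α₂)·DIC
At pH 6.47: [H⁺]/K1 = 10^-0.12 = 0.75858, K2/[H⁺] = 10^-3.79 = 0.00016218
α₁ = 1/(1 + 0.75858 + 0.00016218) = 1/1.7587 = 0.5686; α₂ = α₁·K2/[H⁺] = 9.221×10^-5
α₁ + 2α₂ = 0.5688
CA = 0.5688 × 4.46 = 2.54 mmol/L

CA = 2.54 mmol/L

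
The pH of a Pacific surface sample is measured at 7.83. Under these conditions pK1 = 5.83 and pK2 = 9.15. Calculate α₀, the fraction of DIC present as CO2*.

α₀ = 0.00945

α₀ = 1 / (1 + K1/[H⁺] + K1K2/[H⁺]²) = 1 / (1 + 10^+2.00 + 10^+0.68)
   = 1 / (1 + 100.00 + 4.7863) = 1/105.79 = 0.009453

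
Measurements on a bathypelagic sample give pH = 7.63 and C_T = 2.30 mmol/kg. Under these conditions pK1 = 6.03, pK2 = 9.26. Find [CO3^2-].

[CO3²⁻] = 0.0514 mmol/kg

α₂ = 1 / (1 + [H⁺]/K2 + [H⁺]²/(K1K2)) = 1 / (1 + 10^+1.63 + 10^+0.03)
   = 1 / (1 + 42.658 + 1.0715) = 1/44.729 = 0.02236
[CO3²⁻] = α₂ × DIC = 0.02236 × 2.30 = 0.0514 mmol/kg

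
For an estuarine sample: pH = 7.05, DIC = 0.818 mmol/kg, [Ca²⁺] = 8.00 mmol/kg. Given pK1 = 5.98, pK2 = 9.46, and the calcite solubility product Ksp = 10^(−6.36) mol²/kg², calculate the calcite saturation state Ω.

Ω = 0.0536

α₂ = 1 / (1 + [H⁺]/K2 + [H⁺]²/(K1K2)) = 1 / (1 + 10^+2.41 + 10^+1.34)
   = 1 / (1 + 257.04 + 21.878) = 1/279.92 = 0.003572
[CO3²⁻] = α₂ × DIC = 0.003572 × 0.818 = 0.002922 mmol/kg = 2.922 μmol/kg
Ksp = 10^(−6.36) = 4.365×10^-7
Ω = [Ca²⁺][CO3²⁻]/Ksp = (8.00×10^-3)(2.922×10^-6) / 4.365×10^-7 = 0.0536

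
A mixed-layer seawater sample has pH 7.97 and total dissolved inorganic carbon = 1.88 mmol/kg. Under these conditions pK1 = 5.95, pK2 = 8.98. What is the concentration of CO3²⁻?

[CO3²⁻] = 0.166 mmol/kg

α₂ = 1 / (1 + [H⁺]/K2 + [H⁺]²/(K1K2)) = 1 / (1 + 10^+1.01 + 10^-1.01)
   = 1 / (1 + 10.233 + 0.097724) = 1/11.331 = 0.08826
[CO3²⁻] = α₂ × DIC = 0.08826 × 1.88 = 0.166 mmol/kg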